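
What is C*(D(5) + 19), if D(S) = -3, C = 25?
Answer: 400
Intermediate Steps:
C*(D(5) + 19) = 25*(-3 + 19) = 25*16 = 400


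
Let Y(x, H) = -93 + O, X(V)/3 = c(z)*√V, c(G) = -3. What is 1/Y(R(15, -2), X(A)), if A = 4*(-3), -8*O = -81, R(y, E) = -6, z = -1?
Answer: -8/663 ≈ -0.012066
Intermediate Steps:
O = 81/8 (O = -⅛*(-81) = 81/8 ≈ 10.125)
A = -12
X(V) = -9*√V (X(V) = 3*(-3*√V) = -9*√V)
Y(x, H) = -663/8 (Y(x, H) = -93 + 81/8 = -663/8)
1/Y(R(15, -2), X(A)) = 1/(-663/8) = -8/663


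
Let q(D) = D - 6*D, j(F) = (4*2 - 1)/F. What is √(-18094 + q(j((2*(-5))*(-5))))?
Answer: I*√1809470/10 ≈ 134.52*I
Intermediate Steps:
j(F) = 7/F (j(F) = (8 - 1)/F = 7/F)
q(D) = -5*D
√(-18094 + q(j((2*(-5))*(-5)))) = √(-18094 - 35/((2*(-5))*(-5))) = √(-18094 - 35/((-10*(-5)))) = √(-18094 - 35/50) = √(-18094 - 5*7/50) = √(-18094 - 7/10) = √(-180947/10) = I*√1809470/10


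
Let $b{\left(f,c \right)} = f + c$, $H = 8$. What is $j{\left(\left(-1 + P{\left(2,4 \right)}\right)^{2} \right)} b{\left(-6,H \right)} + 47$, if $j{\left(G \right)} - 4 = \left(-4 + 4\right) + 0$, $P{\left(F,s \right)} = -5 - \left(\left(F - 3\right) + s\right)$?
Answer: $55$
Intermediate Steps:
$P{\left(F,s \right)} = -2 - F - s$ ($P{\left(F,s \right)} = -5 - \left(\left(-3 + F\right) + s\right) = -5 - \left(-3 + F + s\right) = -2 - F - s$)
$b{\left(f,c \right)} = c + f$
$j{\left(G \right)} = 4$ ($j{\left(G \right)} = 4 + \left(\left(-4 + 4\right) + 0\right) = 4 + \left(0 + 0\right) = 4 + 0 = 4$)
$j{\left(\left(-1 + P{\left(2,4 \right)}\right)^{2} \right)} b{\left(-6,H \right)} + 47 = 4 \left(8 - 6\right) + 47 = 4 \cdot 2 + 47 = 8 + 47 = 55$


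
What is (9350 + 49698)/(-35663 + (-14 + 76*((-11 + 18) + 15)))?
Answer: -59048/34005 ≈ -1.7365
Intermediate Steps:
(9350 + 49698)/(-35663 + (-14 + 76*((-11 + 18) + 15))) = 59048/(-35663 + (-14 + 76*(7 + 15))) = 59048/(-35663 + (-14 + 76*22)) = 59048/(-35663 + (-14 + 1672)) = 59048/(-35663 + 1658) = 59048/(-34005) = 59048*(-1/34005) = -59048/34005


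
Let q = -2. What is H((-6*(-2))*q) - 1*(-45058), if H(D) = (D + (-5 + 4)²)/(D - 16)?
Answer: 1802343/40 ≈ 45059.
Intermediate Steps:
H(D) = (1 + D)/(-16 + D) (H(D) = (D + (-1)²)/(-16 + D) = (D + 1)/(-16 + D) = (1 + D)/(-16 + D))
H((-6*(-2))*q) - 1*(-45058) = (1 - 6*(-2)*(-2))/(-16 - 6*(-2)*(-2)) - 1*(-45058) = (1 + 12*(-2))/(-16 + 12*(-2)) + 45058 = (1 - 24)/(-16 - 24) + 45058 = -23/(-40) + 45058 = -1/40*(-23) + 45058 = 23/40 + 45058 = 1802343/40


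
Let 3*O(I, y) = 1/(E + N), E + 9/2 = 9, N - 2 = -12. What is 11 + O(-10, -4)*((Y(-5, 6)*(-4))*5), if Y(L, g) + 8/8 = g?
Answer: 563/33 ≈ 17.061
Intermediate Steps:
N = -10 (N = 2 - 12 = -10)
Y(L, g) = -1 + g
E = 9/2 (E = -9/2 + 9 = 9/2 ≈ 4.5000)
O(I, y) = -2/33 (O(I, y) = 1/(3*(9/2 - 10)) = 1/(3*(-11/2)) = (1/3)*(-2/11) = -2/33)
11 + O(-10, -4)*((Y(-5, 6)*(-4))*5) = 11 - 2*(-1 + 6)*(-4)*5/33 = 11 - 2*5*(-4)*5/33 = 11 - (-40)*5/33 = 11 - 2/33*(-100) = 11 + 200/33 = 563/33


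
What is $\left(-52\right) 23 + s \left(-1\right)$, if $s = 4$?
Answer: $-1200$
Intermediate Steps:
$\left(-52\right) 23 + s \left(-1\right) = \left(-52\right) 23 + 4 \left(-1\right) = -1196 - 4 = -1200$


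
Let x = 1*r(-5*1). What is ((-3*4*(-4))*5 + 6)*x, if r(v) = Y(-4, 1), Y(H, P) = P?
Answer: 246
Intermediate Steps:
r(v) = 1
x = 1 (x = 1*1 = 1)
((-3*4*(-4))*5 + 6)*x = ((-3*4*(-4))*5 + 6)*1 = (-12*(-4)*5 + 6)*1 = (48*5 + 6)*1 = (240 + 6)*1 = 246*1 = 246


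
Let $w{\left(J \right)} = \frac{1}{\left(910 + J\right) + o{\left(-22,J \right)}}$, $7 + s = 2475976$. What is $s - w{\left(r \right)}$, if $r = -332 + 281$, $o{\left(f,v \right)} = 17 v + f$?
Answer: $\frac{74279071}{30} \approx 2.476 \cdot 10^{6}$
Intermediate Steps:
$s = 2475969$ ($s = -7 + 2475976 = 2475969$)
$o{\left(f,v \right)} = f + 17 v$
$r = -51$
$w{\left(J \right)} = \frac{1}{888 + 18 J}$ ($w{\left(J \right)} = \frac{1}{\left(910 + J\right) + \left(-22 + 17 J\right)} = \frac{1}{888 + 18 J}$)
$s - w{\left(r \right)} = 2475969 - \frac{1}{6 \left(148 + 3 \left(-51\right)\right)} = 2475969 - \frac{1}{6 \left(148 - 153\right)} = 2475969 - \frac{1}{6 \left(-5\right)} = 2475969 - \frac{1}{6} \left(- \frac{1}{5}\right) = 2475969 - - \frac{1}{30} = 2475969 + \frac{1}{30} = \frac{74279071}{30}$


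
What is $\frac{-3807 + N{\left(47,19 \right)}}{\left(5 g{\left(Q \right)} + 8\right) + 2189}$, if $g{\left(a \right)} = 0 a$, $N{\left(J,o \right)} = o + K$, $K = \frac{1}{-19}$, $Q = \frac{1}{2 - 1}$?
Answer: $- \frac{71973}{41743} \approx -1.7242$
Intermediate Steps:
$Q = 1$ ($Q = 1^{-1} = 1$)
$K = - \frac{1}{19} \approx -0.052632$
$N{\left(J,o \right)} = - \frac{1}{19} + o$ ($N{\left(J,o \right)} = o - \frac{1}{19} = - \frac{1}{19} + o$)
$g{\left(a \right)} = 0$
$\frac{-3807 + N{\left(47,19 \right)}}{\left(5 g{\left(Q \right)} + 8\right) + 2189} = \frac{-3807 + \left(- \frac{1}{19} + 19\right)}{\left(5 \cdot 0 + 8\right) + 2189} = \frac{-3807 + \frac{360}{19}}{\left(0 + 8\right) + 2189} = - \frac{71973}{19 \left(8 + 2189\right)} = - \frac{71973}{19 \cdot 2197} = \left(- \frac{71973}{19}\right) \frac{1}{2197} = - \frac{71973}{41743}$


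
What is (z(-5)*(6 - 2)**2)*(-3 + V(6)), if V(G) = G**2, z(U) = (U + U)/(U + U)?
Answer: 528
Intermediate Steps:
z(U) = 1 (z(U) = (2*U)/((2*U)) = (2*U)*(1/(2*U)) = 1)
(z(-5)*(6 - 2)**2)*(-3 + V(6)) = (1*(6 - 2)**2)*(-3 + 6**2) = (1*4**2)*(-3 + 36) = (1*16)*33 = 16*33 = 528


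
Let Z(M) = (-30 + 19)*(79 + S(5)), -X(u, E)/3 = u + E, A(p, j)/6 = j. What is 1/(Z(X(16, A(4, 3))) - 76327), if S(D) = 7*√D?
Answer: -11028/851313253 + 11*√5/851313253 ≈ -1.2925e-5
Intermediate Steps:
A(p, j) = 6*j
X(u, E) = -3*E - 3*u (X(u, E) = -3*(u + E) = -3*(E + u) = -3*E - 3*u)
Z(M) = -869 - 77*√5 (Z(M) = (-30 + 19)*(79 + 7*√5) = -11*(79 + 7*√5) = -869 - 77*√5)
1/(Z(X(16, A(4, 3))) - 76327) = 1/((-869 - 77*√5) - 76327) = 1/(-77196 - 77*√5)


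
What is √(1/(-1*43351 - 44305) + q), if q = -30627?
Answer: I*√58831207819082/43828 ≈ 175.01*I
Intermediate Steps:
√(1/(-1*43351 - 44305) + q) = √(1/(-1*43351 - 44305) - 30627) = √(1/(-43351 - 44305) - 30627) = √(1/(-87656) - 30627) = √(-1/87656 - 30627) = √(-2684640313/87656) = I*√58831207819082/43828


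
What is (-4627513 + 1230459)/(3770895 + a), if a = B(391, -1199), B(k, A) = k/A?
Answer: -2036533873/2260651357 ≈ -0.90086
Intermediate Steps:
a = -391/1199 (a = 391/(-1199) = 391*(-1/1199) = -391/1199 ≈ -0.32611)
(-4627513 + 1230459)/(3770895 + a) = (-4627513 + 1230459)/(3770895 - 391/1199) = -3397054/4521302714/1199 = -3397054*1199/4521302714 = -2036533873/2260651357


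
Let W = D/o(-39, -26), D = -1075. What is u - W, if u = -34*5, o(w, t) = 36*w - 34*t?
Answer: -17895/104 ≈ -172.07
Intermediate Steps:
o(w, t) = -34*t + 36*w
W = 215/104 (W = -1075/(-34*(-26) + 36*(-39)) = -1075/(884 - 1404) = -1075/(-520) = -1075*(-1/520) = 215/104 ≈ 2.0673)
u = -170
u - W = -170 - 1*215/104 = -170 - 215/104 = -17895/104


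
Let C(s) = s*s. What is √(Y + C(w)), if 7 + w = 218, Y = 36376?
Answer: √80897 ≈ 284.42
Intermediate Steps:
w = 211 (w = -7 + 218 = 211)
C(s) = s²
√(Y + C(w)) = √(36376 + 211²) = √(36376 + 44521) = √80897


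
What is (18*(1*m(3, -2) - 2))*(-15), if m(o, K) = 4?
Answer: -540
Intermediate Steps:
(18*(1*m(3, -2) - 2))*(-15) = (18*(1*4 - 2))*(-15) = (18*(4 - 2))*(-15) = (18*2)*(-15) = 36*(-15) = -540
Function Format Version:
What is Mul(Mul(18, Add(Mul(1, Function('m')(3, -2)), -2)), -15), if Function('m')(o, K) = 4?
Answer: -540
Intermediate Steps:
Mul(Mul(18, Add(Mul(1, Function('m')(3, -2)), -2)), -15) = Mul(Mul(18, Add(Mul(1, 4), -2)), -15) = Mul(Mul(18, Add(4, -2)), -15) = Mul(Mul(18, 2), -15) = Mul(36, -15) = -540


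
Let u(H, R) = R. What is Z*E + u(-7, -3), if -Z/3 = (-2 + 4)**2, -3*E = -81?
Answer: -327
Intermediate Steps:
E = 27 (E = -1/3*(-81) = 27)
Z = -12 (Z = -3*(-2 + 4)**2 = -3*2**2 = -3*4 = -12)
Z*E + u(-7, -3) = -12*27 - 3 = -324 - 3 = -327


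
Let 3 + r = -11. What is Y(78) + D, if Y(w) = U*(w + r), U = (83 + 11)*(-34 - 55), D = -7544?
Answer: -542968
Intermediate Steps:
r = -14 (r = -3 - 11 = -14)
U = -8366 (U = 94*(-89) = -8366)
Y(w) = 117124 - 8366*w (Y(w) = -8366*(w - 14) = -8366*(-14 + w) = 117124 - 8366*w)
Y(78) + D = (117124 - 8366*78) - 7544 = (117124 - 652548) - 7544 = -535424 - 7544 = -542968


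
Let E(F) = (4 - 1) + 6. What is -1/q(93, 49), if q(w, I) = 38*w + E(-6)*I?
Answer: -1/3975 ≈ -0.00025157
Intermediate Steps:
E(F) = 9 (E(F) = 3 + 6 = 9)
q(w, I) = 9*I + 38*w (q(w, I) = 38*w + 9*I = 9*I + 38*w)
-1/q(93, 49) = -1/(9*49 + 38*93) = -1/(441 + 3534) = -1/3975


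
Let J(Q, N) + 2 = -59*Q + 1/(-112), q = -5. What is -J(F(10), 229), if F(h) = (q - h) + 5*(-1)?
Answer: -131935/112 ≈ -1178.0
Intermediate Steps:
F(h) = -10 - h (F(h) = (-5 - h) + 5*(-1) = (-5 - h) - 5 = -10 - h)
J(Q, N) = -225/112 - 59*Q (J(Q, N) = -2 + (-59*Q + 1/(-112)) = -2 + (-59*Q - 1/112) = -2 + (-1/112 - 59*Q) = -225/112 - 59*Q)
-J(F(10), 229) = -(-225/112 - 59*(-10 - 1*10)) = -(-225/112 - 59*(-10 - 10)) = -(-225/112 - 59*(-20)) = -(-225/112 + 1180) = -1*131935/112 = -131935/112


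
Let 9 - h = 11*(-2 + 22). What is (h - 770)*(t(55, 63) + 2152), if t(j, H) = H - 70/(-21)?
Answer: -2176185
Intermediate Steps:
t(j, H) = 10/3 + H (t(j, H) = H - 70*(-1/21) = H + 10/3 = 10/3 + H)
h = -211 (h = 9 - 11*(-2 + 22) = 9 - 11*20 = 9 - 1*220 = 9 - 220 = -211)
(h - 770)*(t(55, 63) + 2152) = (-211 - 770)*((10/3 + 63) + 2152) = -981*(199/3 + 2152) = -981*6655/3 = -2176185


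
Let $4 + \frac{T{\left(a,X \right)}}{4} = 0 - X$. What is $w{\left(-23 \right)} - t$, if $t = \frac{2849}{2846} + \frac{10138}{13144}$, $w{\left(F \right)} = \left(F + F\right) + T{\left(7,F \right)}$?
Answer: $\frac{263983679}{9351956} \approx 28.228$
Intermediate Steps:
$T{\left(a,X \right)} = -16 - 4 X$ ($T{\left(a,X \right)} = -16 + 4 \left(0 - X\right) = -16 + 4 \left(- X\right) = -16 - 4 X$)
$w{\left(F \right)} = -16 - 2 F$ ($w{\left(F \right)} = \left(F + F\right) - \left(16 + 4 F\right) = 2 F - \left(16 + 4 F\right) = -16 - 2 F$)
$t = \frac{16575001}{9351956}$ ($t = 2849 \cdot \frac{1}{2846} + 10138 \cdot \frac{1}{13144} = \frac{2849}{2846} + \frac{5069}{6572} = \frac{16575001}{9351956} \approx 1.7724$)
$w{\left(-23 \right)} - t = \left(-16 - -46\right) - \frac{16575001}{9351956} = \left(-16 + 46\right) - \frac{16575001}{9351956} = 30 - \frac{16575001}{9351956} = \frac{263983679}{9351956}$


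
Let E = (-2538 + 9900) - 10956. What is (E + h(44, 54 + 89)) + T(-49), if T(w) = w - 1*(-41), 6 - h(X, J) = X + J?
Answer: -3783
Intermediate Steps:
h(X, J) = 6 - J - X (h(X, J) = 6 - (X + J) = 6 - (J + X) = 6 + (-J - X) = 6 - J - X)
T(w) = 41 + w (T(w) = w + 41 = 41 + w)
E = -3594 (E = 7362 - 10956 = -3594)
(E + h(44, 54 + 89)) + T(-49) = (-3594 + (6 - (54 + 89) - 1*44)) + (41 - 49) = (-3594 + (6 - 1*143 - 44)) - 8 = (-3594 + (6 - 143 - 44)) - 8 = (-3594 - 181) - 8 = -3775 - 8 = -3783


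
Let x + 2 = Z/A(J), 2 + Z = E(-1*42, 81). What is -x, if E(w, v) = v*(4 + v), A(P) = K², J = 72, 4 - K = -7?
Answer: -6641/121 ≈ -54.884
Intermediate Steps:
K = 11 (K = 4 - 1*(-7) = 4 + 7 = 11)
A(P) = 121 (A(P) = 11² = 121)
Z = 6883 (Z = -2 + 81*(4 + 81) = -2 + 81*85 = -2 + 6885 = 6883)
x = 6641/121 (x = -2 + 6883/121 = 6641/121 ≈ 54.884)
-x = -1*6641/121 = -6641/121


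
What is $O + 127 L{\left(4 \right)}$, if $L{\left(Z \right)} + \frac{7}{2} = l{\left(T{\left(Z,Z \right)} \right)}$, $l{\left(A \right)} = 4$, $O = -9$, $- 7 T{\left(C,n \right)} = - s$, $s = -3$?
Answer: $\frac{109}{2} \approx 54.5$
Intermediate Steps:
$T{\left(C,n \right)} = - \frac{3}{7}$ ($T{\left(C,n \right)} = - \frac{\left(-1\right) \left(-3\right)}{7} = \left(- \frac{1}{7}\right) 3 = - \frac{3}{7}$)
$L{\left(Z \right)} = \frac{1}{2}$ ($L{\left(Z \right)} = - \frac{7}{2} + 4 = \frac{1}{2}$)
$O + 127 L{\left(4 \right)} = -9 + 127 \cdot \frac{1}{2} = -9 + \frac{127}{2} = \frac{109}{2}$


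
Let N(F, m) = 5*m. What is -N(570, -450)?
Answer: 2250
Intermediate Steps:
-N(570, -450) = -5*(-450) = -1*(-2250) = 2250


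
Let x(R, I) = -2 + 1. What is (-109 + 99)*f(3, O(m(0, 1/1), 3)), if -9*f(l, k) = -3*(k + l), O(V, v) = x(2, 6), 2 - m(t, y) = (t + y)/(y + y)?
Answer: -20/3 ≈ -6.6667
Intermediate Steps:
m(t, y) = 2 - (t + y)/(2*y) (m(t, y) = 2 - (t + y)/(y + y) = 2 - (t + y)/(2*y))
x(R, I) = -1
O(V, v) = -1
f(l, k) = k/3 + l/3 (f(l, k) = -(-1)*(k + l)/3 = -(-3*k - 3*l)/9 = k/3 + l/3)
(-109 + 99)*f(3, O(m(0, 1/1), 3)) = (-109 + 99)*((⅓)*(-1) + (⅓)*3) = -10*(-⅓ + 1) = -10*⅔ = -20/3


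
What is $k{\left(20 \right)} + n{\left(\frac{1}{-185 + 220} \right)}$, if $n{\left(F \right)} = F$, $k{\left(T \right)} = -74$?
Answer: $- \frac{2589}{35} \approx -73.971$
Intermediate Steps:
$k{\left(20 \right)} + n{\left(\frac{1}{-185 + 220} \right)} = -74 + \frac{1}{-185 + 220} = -74 + \frac{1}{35} = - \frac{2589}{35}$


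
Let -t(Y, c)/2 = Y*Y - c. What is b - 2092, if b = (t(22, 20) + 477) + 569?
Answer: -1974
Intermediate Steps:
t(Y, c) = -2*Y**2 + 2*c (t(Y, c) = -2*(Y*Y - c) = -2*(Y**2 - c) = -2*Y**2 + 2*c)
b = 118 (b = ((-2*22**2 + 2*20) + 477) + 569 = ((-2*484 + 40) + 477) + 569 = ((-968 + 40) + 477) + 569 = (-928 + 477) + 569 = -451 + 569 = 118)
b - 2092 = 118 - 2092 = -1974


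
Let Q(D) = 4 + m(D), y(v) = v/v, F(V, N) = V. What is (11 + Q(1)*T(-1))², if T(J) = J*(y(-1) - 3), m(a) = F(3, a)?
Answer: 625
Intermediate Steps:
y(v) = 1
m(a) = 3
T(J) = -2*J (T(J) = J*(1 - 3) = J*(-2) = -2*J)
Q(D) = 7 (Q(D) = 4 + 3 = 7)
(11 + Q(1)*T(-1))² = (11 + 7*(-2*(-1)))² = (11 + 7*2)² = (11 + 14)² = 25² = 625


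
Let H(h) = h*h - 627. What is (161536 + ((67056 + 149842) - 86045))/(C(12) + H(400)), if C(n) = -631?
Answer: 97463/52914 ≈ 1.8419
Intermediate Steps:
H(h) = -627 + h² (H(h) = h² - 627 = -627 + h²)
(161536 + ((67056 + 149842) - 86045))/(C(12) + H(400)) = (161536 + ((67056 + 149842) - 86045))/(-631 + (-627 + 400²)) = (161536 + (216898 - 86045))/(-631 + (-627 + 160000)) = (161536 + 130853)/(-631 + 159373) = 292389/158742 = 292389*(1/158742) = 97463/52914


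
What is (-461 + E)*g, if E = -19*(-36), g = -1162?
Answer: -259126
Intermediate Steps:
E = 684
(-461 + E)*g = (-461 + 684)*(-1162) = 223*(-1162) = -259126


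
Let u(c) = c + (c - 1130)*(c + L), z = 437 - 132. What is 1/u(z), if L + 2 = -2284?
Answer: 1/1634630 ≈ 6.1176e-7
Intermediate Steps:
z = 305
L = -2286 (L = -2 - 2284 = -2286)
u(c) = c + (-2286 + c)*(-1130 + c) (u(c) = c + (c - 1130)*(c - 2286) = c + (-1130 + c)*(-2286 + c) = c + (-2286 + c)*(-1130 + c))
1/u(z) = 1/(2583180 + 305**2 - 3415*305) = 1/(2583180 + 93025 - 1041575) = 1/1634630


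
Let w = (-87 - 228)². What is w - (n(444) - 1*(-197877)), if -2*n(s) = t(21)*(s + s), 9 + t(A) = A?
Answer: -93324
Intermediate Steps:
w = 99225 (w = (-315)² = 99225)
t(A) = -9 + A
n(s) = -12*s (n(s) = -(-9 + 21)*(s + s)/2 = -6*2*s = -12*s)
w - (n(444) - 1*(-197877)) = 99225 - (-12*444 - 1*(-197877)) = 99225 - (-5328 + 197877) = 99225 - 1*192549 = 99225 - 192549 = -93324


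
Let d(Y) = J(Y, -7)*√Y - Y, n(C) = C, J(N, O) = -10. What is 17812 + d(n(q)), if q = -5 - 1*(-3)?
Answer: 17814 - 10*I*√2 ≈ 17814.0 - 14.142*I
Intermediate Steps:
q = -2 (q = -5 + 3 = -2)
d(Y) = -Y - 10*√Y (d(Y) = -10*√Y - Y = -Y - 10*√Y)
17812 + d(n(q)) = 17812 + (-1*(-2) - 10*I*√2) = 17812 + (2 - 10*I*√2) = 17814 - 10*I*√2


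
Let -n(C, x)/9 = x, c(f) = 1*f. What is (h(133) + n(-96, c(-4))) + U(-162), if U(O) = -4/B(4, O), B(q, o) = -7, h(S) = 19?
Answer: 389/7 ≈ 55.571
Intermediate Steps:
c(f) = f
n(C, x) = -9*x
U(O) = 4/7 (U(O) = -4/(-7) = -4*(-1/7) = 4/7)
(h(133) + n(-96, c(-4))) + U(-162) = (19 - 9*(-4)) + 4/7 = (19 + 36) + 4/7 = 55 + 4/7 = 389/7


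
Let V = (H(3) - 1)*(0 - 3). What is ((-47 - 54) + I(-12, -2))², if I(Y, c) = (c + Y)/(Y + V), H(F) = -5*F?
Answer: 3330625/324 ≈ 10280.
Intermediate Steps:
V = 48 (V = (-5*3 - 1)*(0 - 3) = (-15 - 1)*(-3) = -16*(-3) = 48)
I(Y, c) = (Y + c)/(48 + Y) (I(Y, c) = (c + Y)/(Y + 48) = (Y + c)/(48 + Y))
((-47 - 54) + I(-12, -2))² = ((-47 - 54) + (-12 - 2)/(48 - 12))² = (-101 - 14/36)² = (-101 + (1/36)*(-14))² = (-101 - 7/18)² = (-1825/18)² = 3330625/324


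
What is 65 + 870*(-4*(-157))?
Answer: 546425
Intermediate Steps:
65 + 870*(-4*(-157)) = 65 + 870*628 = 65 + 546360 = 546425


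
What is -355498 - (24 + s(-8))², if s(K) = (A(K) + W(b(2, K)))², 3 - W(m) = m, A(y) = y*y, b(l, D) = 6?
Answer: -14380523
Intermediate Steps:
A(y) = y²
W(m) = 3 - m
s(K) = (-3 + K²)² (s(K) = (K² + (3 - 1*6))² = (K² + (3 - 6))² = (K² - 3)² = (-3 + K²)²)
-355498 - (24 + s(-8))² = -355498 - (24 + (-3 + (-8)²)²)² = -355498 - (24 + (-3 + 64)²)² = -355498 - (24 + 61²)² = -355498 - (24 + 3721)² = -355498 - 1*3745² = -355498 - 1*14025025 = -355498 - 14025025 = -14380523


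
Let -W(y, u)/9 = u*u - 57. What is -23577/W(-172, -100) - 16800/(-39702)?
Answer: 135524203/197378493 ≈ 0.68662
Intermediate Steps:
W(y, u) = 513 - 9*u² (W(y, u) = -9*(u*u - 57) = -9*(u² - 57) = -9*(-57 + u²) = 513 - 9*u²)
-23577/W(-172, -100) - 16800/(-39702) = -23577/(513 - 9*(-100)²) - 16800/(-39702) = -23577/(513 - 9*10000) - 16800*(-1/39702) = -23577/(513 - 90000) + 2800/6617 = -23577/(-89487) + 2800/6617 = -23577*(-1/89487) + 2800/6617 = 7859/29829 + 2800/6617 = 135524203/197378493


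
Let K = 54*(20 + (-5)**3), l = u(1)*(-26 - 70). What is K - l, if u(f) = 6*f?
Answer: -5094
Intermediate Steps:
l = -576 (l = (6*1)*(-26 - 70) = 6*(-96) = -576)
K = -5670 (K = 54*(20 - 125) = 54*(-105) = -5670)
K - l = -5670 - 1*(-576) = -5670 + 576 = -5094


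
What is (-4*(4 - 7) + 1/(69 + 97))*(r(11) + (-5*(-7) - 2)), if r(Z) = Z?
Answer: 43846/83 ≈ 528.26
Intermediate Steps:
(-4*(4 - 7) + 1/(69 + 97))*(r(11) + (-5*(-7) - 2)) = (-4*(4 - 7) + 1/(69 + 97))*(11 + (-5*(-7) - 2)) = (-4*(-3) + 1/166)*(11 + (35 - 2)) = (12 + 1/166)*(11 + 33) = (1993/166)*44 = 43846/83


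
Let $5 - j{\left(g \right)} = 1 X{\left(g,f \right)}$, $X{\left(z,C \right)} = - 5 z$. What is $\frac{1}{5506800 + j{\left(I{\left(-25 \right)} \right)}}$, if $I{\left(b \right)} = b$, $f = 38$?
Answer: $\frac{1}{5506680} \approx 1.816 \cdot 10^{-7}$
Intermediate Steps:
$j{\left(g \right)} = 5 + 5 g$ ($j{\left(g \right)} = 5 - 1 \left(- 5 g\right) = 5 - - 5 g = 5 + 5 g$)
$\frac{1}{5506800 + j{\left(I{\left(-25 \right)} \right)}} = \frac{1}{5506800 + \left(5 + 5 \left(-25\right)\right)} = \frac{1}{5506800 + \left(5 - 125\right)} = \frac{1}{5506800 - 120} = \frac{1}{5506680}$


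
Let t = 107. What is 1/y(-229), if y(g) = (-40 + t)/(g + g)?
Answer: -458/67 ≈ -6.8358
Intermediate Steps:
y(g) = 67/(2*g) (y(g) = (-40 + 107)/(g + g) = 67/((2*g)) = 67*(1/(2*g)) = 67/(2*g))
1/y(-229) = 1/((67/2)/(-229)) = 1/((67/2)*(-1/229)) = 1/(-67/458) = -458/67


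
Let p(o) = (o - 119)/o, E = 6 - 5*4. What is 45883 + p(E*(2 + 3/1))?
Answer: 458857/10 ≈ 45886.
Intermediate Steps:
E = -14 (E = 6 - 20 = -14)
p(o) = (-119 + o)/o
45883 + p(E*(2 + 3/1)) = 45883 + (-119 - 14*(2 + 3/1))/((-14*(2 + 3/1))) = 45883 + (-119 - 14*(2 + 3*1))/((-14*(2 + 3*1))) = 45883 + (-119 - 14*(2 + 3))/((-14*(2 + 3))) = 45883 + (-119 - 14*5)/((-14*5)) = 45883 + (-119 - 70)/(-70) = 45883 - 1/70*(-189) = 45883 + 27/10 = 458857/10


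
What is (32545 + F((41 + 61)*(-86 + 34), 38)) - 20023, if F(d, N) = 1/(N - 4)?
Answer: 425749/34 ≈ 12522.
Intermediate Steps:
F(d, N) = 1/(-4 + N)
(32545 + F((41 + 61)*(-86 + 34), 38)) - 20023 = (32545 + 1/(-4 + 38)) - 20023 = (32545 + 1/34) - 20023 = 1106531/34 - 20023 = 425749/34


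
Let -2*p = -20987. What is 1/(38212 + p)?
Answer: 2/97411 ≈ 2.0532e-5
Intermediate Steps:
p = 20987/2 (p = -½*(-20987) = 20987/2 ≈ 10494.)
1/(38212 + p) = 1/(38212 + 20987/2) = 1/(97411/2) = 2/97411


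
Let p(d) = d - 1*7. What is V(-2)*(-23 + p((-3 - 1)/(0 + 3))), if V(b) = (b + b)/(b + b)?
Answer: -94/3 ≈ -31.333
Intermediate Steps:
p(d) = -7 + d (p(d) = d - 7 = -7 + d)
V(b) = 1 (V(b) = (2*b)/((2*b)) = (2*b)*(1/(2*b)) = 1)
V(-2)*(-23 + p((-3 - 1)/(0 + 3))) = 1*(-23 + (-7 + (-3 - 1)/(0 + 3))) = 1*(-23 + (-7 - 4/3)) = 1*(-23 - 25/3) = 1*(-94/3) = -94/3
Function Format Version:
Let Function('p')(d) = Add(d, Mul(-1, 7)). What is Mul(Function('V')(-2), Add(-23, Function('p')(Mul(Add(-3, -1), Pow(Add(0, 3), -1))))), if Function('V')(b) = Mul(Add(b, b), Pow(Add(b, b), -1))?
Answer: Rational(-94, 3) ≈ -31.333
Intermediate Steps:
Function('p')(d) = Add(-7, d) (Function('p')(d) = Add(d, -7) = Add(-7, d))
Function('V')(b) = 1 (Function('V')(b) = Mul(Mul(2, b), Pow(Mul(2, b), -1)) = Mul(Mul(2, b), Mul(Rational(1, 2), Pow(b, -1))) = 1)
Mul(Function('V')(-2), Add(-23, Function('p')(Mul(Add(-3, -1), Pow(Add(0, 3), -1))))) = Mul(1, Add(-23, Add(-7, Mul(Add(-3, -1), Pow(Add(0, 3), -1))))) = Mul(1, Add(-23, Add(-7, Mul(-4, Pow(3, -1))))) = Mul(1, Add(-23, Add(-7, Mul(-4, Rational(1, 3))))) = Mul(1, Add(-23, Add(-7, Rational(-4, 3)))) = Mul(1, Add(-23, Rational(-25, 3))) = Mul(1, Rational(-94, 3)) = Rational(-94, 3)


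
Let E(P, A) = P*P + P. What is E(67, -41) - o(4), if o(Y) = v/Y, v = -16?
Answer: 4560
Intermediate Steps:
o(Y) = -16/Y
E(P, A) = P + P² (E(P, A) = P² + P = P + P²)
E(67, -41) - o(4) = 67*(1 + 67) - (-16)/4 = 67*68 - (-16)/4 = 4556 - 1*(-4) = 4556 + 4 = 4560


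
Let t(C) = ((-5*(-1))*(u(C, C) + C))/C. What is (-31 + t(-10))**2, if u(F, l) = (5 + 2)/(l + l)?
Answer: 1067089/1600 ≈ 666.93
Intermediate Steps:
u(F, l) = 7/(2*l) (u(F, l) = 7/((2*l)) = 7*(1/(2*l)) = 7/(2*l))
t(C) = (5*C + 35/(2*C))/C (t(C) = ((-5*(-1))*(7/(2*C) + C))/C = (5*(C + 7/(2*C)))/C = (5*C + 35/(2*C))/C)
(-31 + t(-10))**2 = (-31 + (5 + (35/2)/(-10)**2))**2 = (-31 + (5 + (35/2)*(1/100)))**2 = (-31 + (5 + 7/40))**2 = (-31 + 207/40)**2 = (-1033/40)**2 = 1067089/1600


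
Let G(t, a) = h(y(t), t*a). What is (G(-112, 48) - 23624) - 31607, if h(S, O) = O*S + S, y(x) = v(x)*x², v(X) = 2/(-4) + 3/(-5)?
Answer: 74111169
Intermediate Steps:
v(X) = -11/10 (v(X) = 2*(-¼) + 3*(-⅕) = -½ - ⅗ = -11/10)
y(x) = -11*x²/10
h(S, O) = S + O*S
G(t, a) = -11*t²*(1 + a*t)/10 (G(t, a) = (-11*t²/10)*(1 + t*a) = (-11*t²/10)*(1 + a*t) = -11*t²*(1 + a*t)/10)
(G(-112, 48) - 23624) - 31607 = ((11/10)*(-112)²*(-1 - 1*48*(-112)) - 23624) - 31607 = ((11/10)*12544*(-1 + 5376) - 23624) - 31607 = ((11/10)*12544*5375 - 23624) - 31607 = (74166400 - 23624) - 31607 = 74142776 - 31607 = 74111169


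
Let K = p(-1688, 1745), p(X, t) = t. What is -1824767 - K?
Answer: -1826512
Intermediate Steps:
K = 1745
-1824767 - K = -1824767 - 1*1745 = -1824767 - 1745 = -1826512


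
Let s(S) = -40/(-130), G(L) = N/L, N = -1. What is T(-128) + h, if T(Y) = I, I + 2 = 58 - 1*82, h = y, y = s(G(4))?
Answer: -334/13 ≈ -25.692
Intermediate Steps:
G(L) = -1/L
s(S) = 4/13 (s(S) = -40*(-1/130) = 4/13)
y = 4/13 ≈ 0.30769
h = 4/13 ≈ 0.30769
I = -26 (I = -2 + (58 - 1*82) = -2 + (58 - 82) = -2 - 24 = -26)
T(Y) = -26
T(-128) + h = -26 + 4/13 = -334/13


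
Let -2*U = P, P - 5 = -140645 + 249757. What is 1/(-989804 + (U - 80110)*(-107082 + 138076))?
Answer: -1/4174905293 ≈ -2.3953e-10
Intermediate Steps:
P = 109117 (P = 5 + (-140645 + 249757) = 5 + 109112 = 109117)
U = -109117/2 (U = -½*109117 = -109117/2 ≈ -54559.)
1/(-989804 + (U - 80110)*(-107082 + 138076)) = 1/(-989804 + (-109117/2 - 80110)*(-107082 + 138076)) = 1/(-989804 - 269337/2*30994) = 1/(-989804 - 4173915489) = 1/(-4174905293) = -1/4174905293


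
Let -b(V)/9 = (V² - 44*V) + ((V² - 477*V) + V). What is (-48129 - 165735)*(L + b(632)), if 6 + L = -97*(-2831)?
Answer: 846317805144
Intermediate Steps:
L = 274601 (L = -6 - 97*(-2831) = -6 + 274607 = 274601)
b(V) = -18*V² + 4680*V (b(V) = -9*((V² - 44*V) + ((V² - 477*V) + V)) = -9*((V² - 44*V) + (V² - 476*V)) = -9*(-520*V + 2*V²) = -18*V² + 4680*V)
(-48129 - 165735)*(L + b(632)) = (-48129 - 165735)*(274601 + 18*632*(260 - 1*632)) = -213864*(274601 + 18*632*(260 - 632)) = -213864*(274601 + 18*632*(-372)) = -213864*(274601 - 4231872) = -213864*(-3957271) = 846317805144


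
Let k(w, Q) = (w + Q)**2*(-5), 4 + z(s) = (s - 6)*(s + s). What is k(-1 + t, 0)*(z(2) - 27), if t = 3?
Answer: 940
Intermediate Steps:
z(s) = -4 + 2*s*(-6 + s) (z(s) = -4 + (s - 6)*(s + s) = -4 + (-6 + s)*(2*s) = -4 + 2*s*(-6 + s))
k(w, Q) = -5*(Q + w)**2 (k(w, Q) = (Q + w)**2*(-5) = -5*(Q + w)**2)
k(-1 + t, 0)*(z(2) - 27) = (-5*(0 + (-1 + 3))**2)*((-4 - 12*2 + 2*2**2) - 27) = (-5*(0 + 2)**2)*((-4 - 24 + 2*4) - 27) = (-5*2**2)*((-4 - 24 + 8) - 27) = (-5*4)*(-20 - 27) = -20*(-47) = 940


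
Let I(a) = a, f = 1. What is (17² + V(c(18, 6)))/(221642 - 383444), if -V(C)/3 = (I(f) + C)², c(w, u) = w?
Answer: 397/80901 ≈ 0.0049072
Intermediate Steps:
V(C) = -3*(1 + C)²
(17² + V(c(18, 6)))/(221642 - 383444) = (17² - 3*(1 + 18)²)/(221642 - 383444) = (289 - 3*19²)/(-161802) = (289 - 3*361)*(-1/161802) = (289 - 1083)*(-1/161802) = -794*(-1/161802) = 397/80901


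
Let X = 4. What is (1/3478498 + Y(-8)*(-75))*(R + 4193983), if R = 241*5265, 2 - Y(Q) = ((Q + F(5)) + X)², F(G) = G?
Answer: -712593966354976/1739249 ≈ -4.0971e+8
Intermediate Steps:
Y(Q) = 2 - (9 + Q)² (Y(Q) = 2 - ((Q + 5) + 4)² = 2 - ((5 + Q) + 4)² = 2 - (9 + Q)²)
R = 1268865
(1/3478498 + Y(-8)*(-75))*(R + 4193983) = (1/3478498 + (2 - (9 - 8)²)*(-75))*(1268865 + 4193983) = (1/3478498 + (2 - 1*1²)*(-75))*5462848 = (1/3478498 + (2 - 1*1)*(-75))*5462848 = (1/3478498 + (2 - 1)*(-75))*5462848 = (1/3478498 + 1*(-75))*5462848 = (1/3478498 - 75)*5462848 = -260887349/3478498*5462848 = -712593966354976/1739249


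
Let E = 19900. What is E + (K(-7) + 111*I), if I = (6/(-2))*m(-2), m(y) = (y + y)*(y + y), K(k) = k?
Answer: 14565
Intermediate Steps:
m(y) = 4*y² (m(y) = (2*y)*(2*y) = 4*y²)
I = -48 (I = (6/(-2))*(4*(-2)²) = (6*(-½))*(4*4) = -3*16 = -48)
E + (K(-7) + 111*I) = 19900 + (-7 + 111*(-48)) = 19900 + (-7 - 5328) = 19900 - 5335 = 14565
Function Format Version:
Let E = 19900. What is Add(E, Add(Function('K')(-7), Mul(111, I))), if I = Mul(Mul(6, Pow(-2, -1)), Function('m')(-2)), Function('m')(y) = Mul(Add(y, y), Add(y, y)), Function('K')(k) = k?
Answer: 14565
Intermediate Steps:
Function('m')(y) = Mul(4, Pow(y, 2)) (Function('m')(y) = Mul(Mul(2, y), Mul(2, y)) = Mul(4, Pow(y, 2)))
I = -48 (I = Mul(Mul(6, Pow(-2, -1)), Mul(4, Pow(-2, 2))) = Mul(Mul(6, Rational(-1, 2)), Mul(4, 4)) = Mul(-3, 16) = -48)
Add(E, Add(Function('K')(-7), Mul(111, I))) = Add(19900, Add(-7, Mul(111, -48))) = Add(19900, Add(-7, -5328)) = Add(19900, -5335) = 14565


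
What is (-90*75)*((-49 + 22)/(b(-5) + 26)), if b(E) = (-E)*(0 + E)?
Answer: 182250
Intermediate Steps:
b(E) = -E**2 (b(E) = (-E)*E = -E**2)
(-90*75)*((-49 + 22)/(b(-5) + 26)) = (-90*75)*((-49 + 22)/(-1*(-5)**2 + 26)) = -(-182250)/(-1*25 + 26) = -(-182250)/(-25 + 26) = -(-182250)/1 = -(-182250) = -6750*(-27) = 182250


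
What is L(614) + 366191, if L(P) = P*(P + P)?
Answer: 1120183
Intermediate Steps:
L(P) = 2*P**2 (L(P) = P*(2*P) = 2*P**2)
L(614) + 366191 = 2*614**2 + 366191 = 2*376996 + 366191 = 753992 + 366191 = 1120183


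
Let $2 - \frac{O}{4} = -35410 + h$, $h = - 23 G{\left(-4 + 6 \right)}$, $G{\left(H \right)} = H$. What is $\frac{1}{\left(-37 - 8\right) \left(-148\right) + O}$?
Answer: $\frac{1}{148492} \approx 6.7344 \cdot 10^{-6}$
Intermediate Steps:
$h = -46$ ($h = - 23 \left(-4 + 6\right) = \left(-23\right) 2 = -46$)
$O = 141832$ ($O = 8 - 4 \left(-35410 - 46\right) = 8 - -141824 = 8 + 141824 = 141832$)
$\frac{1}{\left(-37 - 8\right) \left(-148\right) + O} = \frac{1}{\left(-37 - 8\right) \left(-148\right) + 141832} = \frac{1}{\left(-45\right) \left(-148\right) + 141832} = \frac{1}{6660 + 141832} = \frac{1}{148492}$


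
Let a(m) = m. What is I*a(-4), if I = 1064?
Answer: -4256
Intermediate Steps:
I*a(-4) = 1064*(-4) = -4256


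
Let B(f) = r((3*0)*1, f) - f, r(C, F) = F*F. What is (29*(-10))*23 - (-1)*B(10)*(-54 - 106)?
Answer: -21070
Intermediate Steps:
r(C, F) = F²
B(f) = f² - f
(29*(-10))*23 - (-1)*B(10)*(-54 - 106) = (29*(-10))*23 - (-1)*(10*(-1 + 10))*(-54 - 106) = -290*23 - (-1)*(10*9)*(-160) = -6670 - (-1)*90*(-160) = -6670 - (-1)*(-14400) = -6670 - 1*14400 = -6670 - 14400 = -21070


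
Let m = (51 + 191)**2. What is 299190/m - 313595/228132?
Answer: 12472358875/3340080612 ≈ 3.7341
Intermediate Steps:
m = 58564 (m = 242**2 = 58564)
299190/m - 313595/228132 = 299190/58564 - 313595/228132 = 299190*(1/58564) - 313595*1/228132 = 149595/29282 - 313595/228132 = 12472358875/3340080612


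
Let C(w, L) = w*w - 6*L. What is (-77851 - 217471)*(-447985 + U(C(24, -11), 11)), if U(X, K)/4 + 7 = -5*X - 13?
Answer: 136115386410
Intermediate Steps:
C(w, L) = w² - 6*L
U(X, K) = -80 - 20*X (U(X, K) = -28 + 4*(-5*X - 13) = -28 + 4*(-13 - 5*X) = -28 + (-52 - 20*X) = -80 - 20*X)
(-77851 - 217471)*(-447985 + U(C(24, -11), 11)) = (-77851 - 217471)*(-447985 + (-80 - 20*(24² - 6*(-11)))) = -295322*(-447985 + (-80 - 20*(576 + 66))) = -295322*(-447985 + (-80 - 20*642)) = -295322*(-447985 + (-80 - 12840)) = -295322*(-447985 - 12920) = -295322*(-460905) = 136115386410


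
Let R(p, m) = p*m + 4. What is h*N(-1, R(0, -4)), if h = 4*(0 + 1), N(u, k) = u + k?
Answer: 12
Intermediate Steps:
R(p, m) = 4 + m*p (R(p, m) = m*p + 4 = 4 + m*p)
N(u, k) = k + u
h = 4 (h = 4*1 = 4)
h*N(-1, R(0, -4)) = 4*((4 - 4*0) - 1) = 4*((4 + 0) - 1) = 4*(4 - 1) = 4*3 = 12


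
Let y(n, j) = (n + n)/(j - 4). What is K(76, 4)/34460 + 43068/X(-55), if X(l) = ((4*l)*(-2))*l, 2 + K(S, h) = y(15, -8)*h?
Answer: -18555171/10424150 ≈ -1.7800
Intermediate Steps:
y(n, j) = 2*n/(-4 + j) (y(n, j) = (2*n)/(-4 + j) = 2*n/(-4 + j))
K(S, h) = -2 - 5*h/2 (K(S, h) = -2 + (2*15/(-4 - 8))*h = -2 + (2*15/(-12))*h = -2 + (2*15*(-1/12))*h = -2 - 5*h/2)
X(l) = -8*l² (X(l) = (-8*l)*l = -8*l²)
K(76, 4)/34460 + 43068/X(-55) = (-2 - 5/2*4)/34460 + 43068/((-8*(-55)²)) = (-2 - 10)*(1/34460) + 43068/((-8*3025)) = -12*1/34460 + 43068/(-24200) = -3/8615 + 43068*(-1/24200) = -3/8615 - 10767/6050 = -18555171/10424150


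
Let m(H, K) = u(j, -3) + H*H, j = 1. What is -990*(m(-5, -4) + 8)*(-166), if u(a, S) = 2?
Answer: 5751900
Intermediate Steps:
m(H, K) = 2 + H² (m(H, K) = 2 + H*H = 2 + H²)
-990*(m(-5, -4) + 8)*(-166) = -990*((2 + (-5)²) + 8)*(-166) = -990*((2 + 25) + 8)*(-166) = -990*(27 + 8)*(-166) = -990*35*(-166) = -198*175*(-166) = -34650*(-166) = 5751900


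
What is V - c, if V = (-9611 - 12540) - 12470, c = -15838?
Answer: -18783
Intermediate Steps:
V = -34621 (V = -22151 - 12470 = -34621)
V - c = -34621 - 1*(-15838) = -34621 + 15838 = -18783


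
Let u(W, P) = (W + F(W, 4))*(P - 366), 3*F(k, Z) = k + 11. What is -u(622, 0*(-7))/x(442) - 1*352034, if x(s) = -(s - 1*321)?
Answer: -42900992/121 ≈ -3.5455e+5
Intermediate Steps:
F(k, Z) = 11/3 + k/3 (F(k, Z) = (k + 11)/3 = (11 + k)/3 = 11/3 + k/3)
x(s) = 321 - s (x(s) = -(s - 321) = -(-321 + s) = 321 - s)
u(W, P) = (-366 + P)*(11/3 + 4*W/3) (u(W, P) = (W + (11/3 + W/3))*(P - 366) = (11/3 + 4*W/3)*(-366 + P) = (-366 + P)*(11/3 + 4*W/3))
-u(622, 0*(-7))/x(442) - 1*352034 = -(-1342 - 488*622 + 11*(0*(-7))/3 + (4/3)*(0*(-7))*622)/(321 - 1*442) - 1*352034 = -(-1342 - 303536 + (11/3)*0 + (4/3)*0*622)/(321 - 442) - 352034 = -(-1342 - 303536 + 0 + 0)/(-121) - 352034 = -(-304878)*(-1)/121 - 352034 = -1*304878/121 - 352034 = -304878/121 - 352034 = -42900992/121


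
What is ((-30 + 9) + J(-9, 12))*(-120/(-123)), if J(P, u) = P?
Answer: -1200/41 ≈ -29.268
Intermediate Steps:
((-30 + 9) + J(-9, 12))*(-120/(-123)) = ((-30 + 9) - 9)*(-120/(-123)) = (-21 - 9)*(-120*(-1/123)) = -30*40/41 = -1200/41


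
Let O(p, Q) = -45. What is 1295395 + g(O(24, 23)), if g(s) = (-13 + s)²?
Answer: 1298759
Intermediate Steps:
1295395 + g(O(24, 23)) = 1295395 + (-13 - 45)² = 1295395 + (-58)² = 1295395 + 3364 = 1298759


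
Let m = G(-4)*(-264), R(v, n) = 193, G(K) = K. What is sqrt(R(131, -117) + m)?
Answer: sqrt(1249) ≈ 35.341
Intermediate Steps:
m = 1056 (m = -4*(-264) = 1056)
sqrt(R(131, -117) + m) = sqrt(193 + 1056) = sqrt(1249)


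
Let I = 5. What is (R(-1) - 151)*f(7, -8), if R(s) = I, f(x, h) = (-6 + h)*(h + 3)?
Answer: -10220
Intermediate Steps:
f(x, h) = (-6 + h)*(3 + h)
R(s) = 5
(R(-1) - 151)*f(7, -8) = (5 - 151)*(-18 + (-8)² - 3*(-8)) = -146*(-18 + 64 + 24) = -146*70 = -10220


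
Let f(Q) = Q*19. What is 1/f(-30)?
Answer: -1/570 ≈ -0.0017544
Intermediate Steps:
f(Q) = 19*Q
1/f(-30) = 1/(19*(-30)) = 1/(-570) = -1/570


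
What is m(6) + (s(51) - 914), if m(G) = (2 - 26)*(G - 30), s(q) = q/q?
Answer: -337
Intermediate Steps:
s(q) = 1
m(G) = 720 - 24*G (m(G) = -24*(-30 + G) = 720 - 24*G)
m(6) + (s(51) - 914) = (720 - 24*6) + (1 - 914) = (720 - 144) - 913 = 576 - 913 = -337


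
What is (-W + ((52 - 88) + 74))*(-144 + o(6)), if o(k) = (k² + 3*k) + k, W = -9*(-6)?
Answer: 1344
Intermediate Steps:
W = 54
o(k) = k² + 4*k
(-W + ((52 - 88) + 74))*(-144 + o(6)) = (-1*54 + ((52 - 88) + 74))*(-144 + 6*(4 + 6)) = (-54 + (-36 + 74))*(-144 + 6*10) = (-54 + 38)*(-144 + 60) = -16*(-84) = 1344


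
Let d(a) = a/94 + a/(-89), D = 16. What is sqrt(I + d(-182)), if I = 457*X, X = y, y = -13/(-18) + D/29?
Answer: 5*sqrt(12339077525390)/727842 ≈ 24.131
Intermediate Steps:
y = 665/522 (y = -13/(-18) + 16/29 = -13*(-1/18) + 16*(1/29) = 13/18 + 16/29 = 665/522 ≈ 1.2739)
X = 665/522 ≈ 1.2739
d(a) = -5*a/8366 (d(a) = a*(1/94) + a*(-1/89) = a/94 - a/89 = -5*a/8366)
I = 303905/522 (I = 457*(665/522) = 303905/522 ≈ 582.19)
sqrt(I + d(-182)) = sqrt(303905/522 - 5/8366*(-182)) = sqrt(303905/522 + 455/4183) = sqrt(1271472125/2183526) = 5*sqrt(12339077525390)/727842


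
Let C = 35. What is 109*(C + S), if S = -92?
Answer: -6213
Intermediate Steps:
109*(C + S) = 109*(35 - 92) = 109*(-57) = -6213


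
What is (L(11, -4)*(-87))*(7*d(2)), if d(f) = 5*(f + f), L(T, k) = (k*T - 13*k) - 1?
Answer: -85260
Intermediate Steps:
L(T, k) = -1 - 13*k + T*k (L(T, k) = (T*k - 13*k) - 1 = (-13*k + T*k) - 1 = -1 - 13*k + T*k)
d(f) = 10*f (d(f) = 5*(2*f) = 10*f)
(L(11, -4)*(-87))*(7*d(2)) = ((-1 - 13*(-4) + 11*(-4))*(-87))*(7*(10*2)) = ((-1 + 52 - 44)*(-87))*(7*20) = (7*(-87))*140 = -609*140 = -85260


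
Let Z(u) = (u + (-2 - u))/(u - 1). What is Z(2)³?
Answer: -8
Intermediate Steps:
Z(u) = -2/(-1 + u)
Z(2)³ = (-2/(-1 + 2))³ = (-2/1)³ = (-2*1)³ = (-2)³ = -8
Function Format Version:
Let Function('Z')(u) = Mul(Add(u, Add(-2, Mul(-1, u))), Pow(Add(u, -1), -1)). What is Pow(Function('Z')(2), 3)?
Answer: -8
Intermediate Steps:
Function('Z')(u) = Mul(-2, Pow(Add(-1, u), -1))
Pow(Function('Z')(2), 3) = Pow(Mul(-2, Pow(Add(-1, 2), -1)), 3) = Pow(Mul(-2, Pow(1, -1)), 3) = Pow(Mul(-2, 1), 3) = Pow(-2, 3) = -8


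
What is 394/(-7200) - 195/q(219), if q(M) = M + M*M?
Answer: -169891/2890800 ≈ -0.058770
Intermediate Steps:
q(M) = M + M²
394/(-7200) - 195/q(219) = 394/(-7200) - 195*1/(219*(1 + 219)) = 394*(-1/7200) - 195/(219*220) = -197/3600 - 195/48180 = -197/3600 - 195*1/48180 = -197/3600 - 13/3212 = -169891/2890800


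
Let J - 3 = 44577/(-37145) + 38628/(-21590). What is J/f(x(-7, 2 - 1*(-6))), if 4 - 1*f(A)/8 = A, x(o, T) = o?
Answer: 12687/103783130 ≈ 0.00012225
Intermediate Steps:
f(A) = 32 - 8*A
J = 50748/4717415 (J = 3 + (44577/(-37145) + 38628/(-21590)) = 3 + (44577*(-1/37145) + 38628*(-1/21590)) = 3 + (-44577/37145 - 19314/10795) = 3 - 14101497/4717415 = 50748/4717415 ≈ 0.010758)
J/f(x(-7, 2 - 1*(-6))) = 50748/(4717415*(32 - 8*(-7))) = 50748/(4717415*(32 + 56)) = (50748/4717415)/88 = (50748/4717415)*(1/88) = 12687/103783130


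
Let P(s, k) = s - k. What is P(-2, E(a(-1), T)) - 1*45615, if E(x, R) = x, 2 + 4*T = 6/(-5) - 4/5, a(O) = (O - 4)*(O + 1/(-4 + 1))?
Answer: -136871/3 ≈ -45624.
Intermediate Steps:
a(O) = (-4 + O)*(-⅓ + O) (a(O) = (-4 + O)*(O + 1/(-3)) = (-4 + O)*(O - ⅓) = (-4 + O)*(-⅓ + O))
T = -1 (T = -½ + (6/(-5) - 4/5)/4 = -½ + (6*(-⅕) - 4*⅕)/4 = -½ + (-6/5 - ⅘)/4 = -½ + (¼)*(-2) = -½ - ½ = -1)
P(-2, E(a(-1), T)) - 1*45615 = (-2 - (4/3 + (-1)² - 13/3*(-1))) - 1*45615 = (-2 - (4/3 + 1 + 13/3)) - 45615 = (-2 - 1*20/3) - 45615 = (-2 - 20/3) - 45615 = -26/3 - 45615 = -136871/3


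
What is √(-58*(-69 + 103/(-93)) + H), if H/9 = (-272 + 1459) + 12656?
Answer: √1112721843/93 ≈ 358.68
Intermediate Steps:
H = 124587 (H = 9*((-272 + 1459) + 12656) = 9*(1187 + 12656) = 9*13843 = 124587)
√(-58*(-69 + 103/(-93)) + H) = √(-58*(-69 + 103/(-93)) + 124587) = √(-58*(-69 + 103*(-1/93)) + 124587) = √(-58*(-69 - 103/93) + 124587) = √(-58*(-6520/93) + 124587) = √(378160/93 + 124587) = √(11964751/93) = √1112721843/93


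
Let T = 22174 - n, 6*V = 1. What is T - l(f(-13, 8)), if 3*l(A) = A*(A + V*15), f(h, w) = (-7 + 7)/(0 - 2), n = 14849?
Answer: 7325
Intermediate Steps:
V = ⅙ (V = (⅙)*1 = ⅙ ≈ 0.16667)
f(h, w) = 0 (f(h, w) = 0/(-2) = 0*(-½) = 0)
T = 7325 (T = 22174 - 1*14849 = 22174 - 14849 = 7325)
l(A) = A*(5/2 + A)/3 (l(A) = (A*(A + (⅙)*15))/3 = (A*(A + 5/2))/3 = (A*(5/2 + A))/3 = A*(5/2 + A)/3)
T - l(f(-13, 8)) = 7325 - 0*(5 + 2*0)/6 = 7325 - 0*(5 + 0)/6 = 7325 - 0*5/6 = 7325 - 1*0 = 7325 + 0 = 7325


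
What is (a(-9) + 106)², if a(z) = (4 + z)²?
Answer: 17161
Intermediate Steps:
(a(-9) + 106)² = ((4 - 9)² + 106)² = ((-5)² + 106)² = (25 + 106)² = 131² = 17161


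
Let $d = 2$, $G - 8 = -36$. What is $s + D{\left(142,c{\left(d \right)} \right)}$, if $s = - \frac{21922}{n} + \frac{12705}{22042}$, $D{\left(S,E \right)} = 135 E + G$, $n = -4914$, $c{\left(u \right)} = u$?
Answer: $\frac{13378859495}{54157194} \approx 247.04$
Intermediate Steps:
$G = -28$ ($G = 8 - 36 = -28$)
$D{\left(S,E \right)} = -28 + 135 E$ ($D{\left(S,E \right)} = 135 E - 28 = -28 + 135 E$)
$s = \frac{272818547}{54157194}$ ($s = - \frac{21922}{-4914} + \frac{12705}{22042} = \left(-21922\right) \left(- \frac{1}{4914}\right) + 12705 \cdot \frac{1}{22042} = \frac{10961}{2457} + \frac{12705}{22042} = \frac{272818547}{54157194} \approx 5.0375$)
$s + D{\left(142,c{\left(d \right)} \right)} = \frac{272818547}{54157194} + \left(-28 + 135 \cdot 2\right) = \frac{272818547}{54157194} + \left(-28 + 270\right) = \frac{272818547}{54157194} + 242 = \frac{13378859495}{54157194}$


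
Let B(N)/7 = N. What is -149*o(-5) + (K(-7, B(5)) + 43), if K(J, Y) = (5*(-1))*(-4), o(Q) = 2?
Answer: -235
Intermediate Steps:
B(N) = 7*N
K(J, Y) = 20 (K(J, Y) = -5*(-4) = 20)
-149*o(-5) + (K(-7, B(5)) + 43) = -149*2 + (20 + 43) = -298 + 63 = -235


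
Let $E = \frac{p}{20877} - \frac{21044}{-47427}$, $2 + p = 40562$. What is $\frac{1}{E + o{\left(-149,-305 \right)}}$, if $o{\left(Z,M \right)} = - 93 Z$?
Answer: $\frac{330044493}{4574214197737} \approx 7.2153 \cdot 10^{-5}$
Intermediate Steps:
$p = 40560$ ($p = -2 + 40562 = 40560$)
$E = \frac{787658236}{330044493}$ ($E = \frac{40560}{20877} - \frac{21044}{-47427} = 40560 \cdot \frac{1}{20877} - - \frac{21044}{47427} = \frac{13520}{6959} + \frac{21044}{47427} = \frac{787658236}{330044493} \approx 2.3865$)
$\frac{1}{E + o{\left(-149,-305 \right)}} = \frac{1}{\frac{787658236}{330044493} - -13857} = \frac{1}{\frac{787658236}{330044493} + 13857} = \frac{1}{\frac{4574214197737}{330044493}} = \frac{330044493}{4574214197737}$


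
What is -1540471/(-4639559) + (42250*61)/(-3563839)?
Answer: -6467312804581/16534641307001 ≈ -0.39114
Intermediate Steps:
-1540471/(-4639559) + (42250*61)/(-3563839) = -1540471*(-1/4639559) + 2577250*(-1/3563839) = 1540471/4639559 - 2577250/3563839 = -6467312804581/16534641307001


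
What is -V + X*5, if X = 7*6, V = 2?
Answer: 208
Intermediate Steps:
X = 42
-V + X*5 = -1*2 + 42*5 = -2 + 210 = 208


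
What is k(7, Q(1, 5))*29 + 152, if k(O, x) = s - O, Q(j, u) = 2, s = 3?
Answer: 36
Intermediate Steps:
k(O, x) = 3 - O
k(7, Q(1, 5))*29 + 152 = (3 - 1*7)*29 + 152 = (3 - 7)*29 + 152 = -4*29 + 152 = -116 + 152 = 36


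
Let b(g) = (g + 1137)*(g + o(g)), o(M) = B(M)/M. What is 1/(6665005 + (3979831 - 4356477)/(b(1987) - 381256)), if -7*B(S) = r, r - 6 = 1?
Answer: 5788260580/38578785332805099 ≈ 1.5004e-7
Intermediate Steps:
r = 7 (r = 6 + 1 = 7)
B(S) = -1 (B(S) = -1/7*7 = -1)
o(M) = -1/M
b(g) = (1137 + g)*(g - 1/g) (b(g) = (g + 1137)*(g - 1/g) = (1137 + g)*(g - 1/g))
1/(6665005 + (3979831 - 4356477)/(b(1987) - 381256)) = 1/(6665005 + (3979831 - 4356477)/((-1 + 1987**2 - 1137/1987 + 1137*1987) - 381256)) = 1/(6665005 - 376646/((-1 + 3948169 - 1137*1/1987 + 2259219) - 381256)) = 1/(6665005 - 376646/((-1 + 3948169 - 1137/1987 + 2259219) - 381256)) = 1/(6665005 - 376646/(12334076832/1987 - 381256)) = 1/(6665005 - 376646/11576521160/1987) = 1/(6665005 - 376646*1987/11576521160) = 1/(6665005 - 374197801/5788260580) = 1/(38578785332805099/5788260580) = 5788260580/38578785332805099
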